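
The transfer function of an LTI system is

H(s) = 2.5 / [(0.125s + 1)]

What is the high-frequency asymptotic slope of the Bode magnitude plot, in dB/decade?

Each pole contributes −20 dB/decade at high frequency; each zero contributes +20 dB/decade.
Net: 0 zero(s) − 1 pole(s) → -20 dB/decade.

-20 dB/decade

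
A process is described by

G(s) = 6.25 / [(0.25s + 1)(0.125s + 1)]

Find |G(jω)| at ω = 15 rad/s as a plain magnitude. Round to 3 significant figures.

At ω = 15 rad/s:
pole (1 + j15·0.25) = 1 + j3.75 → |·| ≈ 3.881, ∠ ≈ 75.07°
pole (1 + j15·0.125) = 1 + j1.875 → |·| ≈ 2.125, ∠ ≈ 61.93°
|G| = 6.25 · 1 / (3.881 · 2.125) ≈ 0.75784

0.758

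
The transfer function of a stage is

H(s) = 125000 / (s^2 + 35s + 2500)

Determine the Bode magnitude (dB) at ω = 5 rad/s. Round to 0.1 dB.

34.0 dB

At s = jω = j5:
quadratic: (j5)² + 35·j5 + 2500 = 2475 + j175 → |·| ≈ 2481.2, ∠ ≈ 4.04°
|H| = 125000 / 2481.2 ≈ 50.379
Gain = 20 log₁₀(50.379) ≈ 34.04 dB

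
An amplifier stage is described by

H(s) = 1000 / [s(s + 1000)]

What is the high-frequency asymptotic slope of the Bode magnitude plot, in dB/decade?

-40 dB/decade

Each pole contributes −20 dB/decade at high frequency; each zero contributes +20 dB/decade.
Net: 0 zero(s) − 2 pole(s) → -40 dB/decade.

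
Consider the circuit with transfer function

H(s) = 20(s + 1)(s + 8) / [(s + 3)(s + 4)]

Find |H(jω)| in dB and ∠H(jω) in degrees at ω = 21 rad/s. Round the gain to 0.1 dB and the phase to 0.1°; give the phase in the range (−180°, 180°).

26.4 dB, -4.7°

At s = jω = j21:
zero (s+1): 1 + j21 → |·| = √(1²+21²) = √442 ≈ 21.024, ∠ = arctan(21/1) ≈ 87.27°
zero (s+8): 8 + j21 → |·| = √(8²+21²) = √505 ≈ 22.472, ∠ = arctan(21/8) ≈ 69.15°
pole (s+3): 3 + j21 → |·| = √(3²+21²) = √450 ≈ 21.213, ∠ = arctan(21/3) ≈ 81.87°
pole (s+4): 4 + j21 → |·| = √(4²+21²) = √457 ≈ 21.378, ∠ = arctan(21/4) ≈ 79.22°
|H| = 20 · 472.45 / 453.49 ≈ 20.836
Gain = 20 log₁₀(20.836) ≈ 26.38 dB
∠H = 156.42° − 161.09° = -4.67°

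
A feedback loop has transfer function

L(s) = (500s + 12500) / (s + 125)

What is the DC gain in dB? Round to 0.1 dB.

L(0) = 12500 / 125 = 100
20 log₁₀(100) ≈ 40.00 dB

40.0 dB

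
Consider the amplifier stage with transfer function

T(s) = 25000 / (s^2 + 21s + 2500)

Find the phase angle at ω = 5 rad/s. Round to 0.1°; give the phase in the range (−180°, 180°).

-2.4°

At s = jω = j5:
quadratic: (j5)² + 21·j5 + 2500 = 2475 + j105 → |·| ≈ 2477.2, ∠ ≈ 2.43°
∠T = 0.00° − 2.43° = -2.43°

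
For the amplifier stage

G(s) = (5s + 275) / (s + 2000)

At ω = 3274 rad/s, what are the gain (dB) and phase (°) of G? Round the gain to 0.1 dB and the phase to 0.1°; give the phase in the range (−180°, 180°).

Substitute s = j3274:
Numerator: 5(j3274) + 275 = 275 + j16370
Denominator: (j3274) + 2000 = 2000 + j3274
|N| = √(275² + 16370²) ≈ 16372, ∠N ≈ 89.04°
|D| = √(2000² + 3274²) ≈ 3836.5, ∠D ≈ 58.58°
|G| = 16372 / 3836.5 ≈ 4.2674
Gain = 20 log₁₀(4.2674) ≈ 12.60 dB
∠G = 89.04° − 58.58° = 30.46°

12.6 dB, 30.5°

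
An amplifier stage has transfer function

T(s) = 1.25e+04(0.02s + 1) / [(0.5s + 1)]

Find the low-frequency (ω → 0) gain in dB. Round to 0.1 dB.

T(0) = 1.25e+04 · 1 / 1 = 12500
20 log₁₀(12500) ≈ 81.94 dB

81.9 dB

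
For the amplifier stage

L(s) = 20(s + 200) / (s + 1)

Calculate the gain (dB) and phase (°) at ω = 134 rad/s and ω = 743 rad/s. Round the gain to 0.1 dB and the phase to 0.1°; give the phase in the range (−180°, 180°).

ω = 134: 31.1 dB, -55.8°; ω = 743: 26.3 dB, -15.0°

At s = jω = j134:
zero (s+200): 200 + j134 → |·| = √(200²+134²) = √57956 ≈ 240.74, ∠ = arctan(134/200) ≈ 33.82°
pole (s+1): 1 + j134 → |·| = √(1²+134²) = √17957 ≈ 134, ∠ = arctan(134/1) ≈ 89.57°
|L| = 20 · 240.74 / 134 ≈ 35.931
Gain = 20 log₁₀(35.931) ≈ 31.11 dB
∠L = 33.82° − 89.57° = -55.75°

At s = jω = j743:
zero (s+200): 200 + j743 → |·| = √(200²+743²) = √592049 ≈ 769.45, ∠ = arctan(743/200) ≈ 74.93°
pole (s+1): 1 + j743 → |·| = √(1²+743²) = √552050 ≈ 743, ∠ = arctan(743/1) ≈ 89.92°
|L| = 20 · 769.45 / 743 ≈ 20.712
Gain = 20 log₁₀(20.712) ≈ 26.32 dB
∠L = 74.93° − 89.92° = -14.99°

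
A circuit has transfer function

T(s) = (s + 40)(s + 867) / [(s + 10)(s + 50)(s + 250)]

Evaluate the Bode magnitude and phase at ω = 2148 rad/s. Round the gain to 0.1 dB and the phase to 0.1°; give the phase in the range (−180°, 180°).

-66.0 dB, -104.8°

At s = jω = j2148:
zero (s+40): 40 + j2148 → |·| = √(40²+2148²) = √4615504 ≈ 2148.4, ∠ = arctan(2148/40) ≈ 88.93°
zero (s+867): 867 + j2148 → |·| = √(867²+2148²) = √5365593 ≈ 2316.4, ∠ = arctan(2148/867) ≈ 68.02°
pole (s+10): 10 + j2148 → |·| = √(10²+2148²) = √4614004 ≈ 2148, ∠ = arctan(2148/10) ≈ 89.73°
pole (s+50): 50 + j2148 → |·| = √(50²+2148²) = √4616404 ≈ 2148.6, ∠ = arctan(2148/50) ≈ 88.67°
pole (s+250): 250 + j2148 → |·| = √(250²+2148²) = √4676404 ≈ 2162.5, ∠ = arctan(2148/250) ≈ 83.36°
|T| = 1 · 4.9766e+06 / 9.9804e+09 ≈ 0.00049864
Gain = 20 log₁₀(0.00049864) ≈ -66.04 dB
∠T = 156.95° − 261.76° = -104.81°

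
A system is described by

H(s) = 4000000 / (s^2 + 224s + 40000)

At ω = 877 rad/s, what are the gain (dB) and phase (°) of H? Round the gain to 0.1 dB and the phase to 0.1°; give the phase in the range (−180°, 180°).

14.5 dB, -164.9°

At s = jω = j877:
quadratic: (j877)² + 224·j877 + 40000 = -729129 + j196448 → |·| ≈ 7.5513e+05, ∠ ≈ 164.92°
|H| = 4000000 / 7.5513e+05 ≈ 5.2971
Gain = 20 log₁₀(5.2971) ≈ 14.48 dB
∠H = 0.00° − 164.92° = -164.92°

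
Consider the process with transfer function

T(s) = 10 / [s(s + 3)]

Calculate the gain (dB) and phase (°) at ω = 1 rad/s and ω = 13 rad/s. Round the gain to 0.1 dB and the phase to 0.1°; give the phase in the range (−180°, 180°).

ω = 1: 10.0 dB, -108.4°; ω = 13: -24.8 dB, -167.0°

At s = jω = j1:
pole (s+3): 3 + j1 → |·| = √(3²+1²) = √10 ≈ 3.1623, ∠ = arctan(1/3) ≈ 18.43°
pole at origin: |s| = 1, ∠ = 90.00° (in denominator)
|T| = 10 / 3.1623 ≈ 3.1623
Gain = 20 log₁₀(3.1623) ≈ 10.00 dB
∠T = 0.00° − 108.43° = -108.43°

At s = jω = j13:
pole (s+3): 3 + j13 → |·| = √(3²+13²) = √178 ≈ 13.342, ∠ = arctan(13/3) ≈ 77.01°
pole at origin: |s| = 13, ∠ = 90.00° (in denominator)
|T| = 10 / 173.45 ≈ 0.057654
Gain = 20 log₁₀(0.057654) ≈ -24.78 dB
∠T = 0.00° − 167.01° = -167.01°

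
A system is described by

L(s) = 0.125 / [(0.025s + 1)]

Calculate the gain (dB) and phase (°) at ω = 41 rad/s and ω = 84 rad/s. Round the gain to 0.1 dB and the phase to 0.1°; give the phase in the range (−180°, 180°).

At ω = 41 rad/s:
pole (1 + j41·0.025) = 1 + j1.025 → |·| ≈ 1.432, ∠ ≈ 45.71°
|L| = 0.125 · 1 / (1.432) ≈ 0.087291
Gain = 20 log₁₀(0.087291) ≈ -21.18 dB
∠L = (0°) − (45.71°) = -45.71°

At ω = 84 rad/s:
pole (1 + j84·0.025) = 1 + j2.1 → |·| ≈ 2.3259, ∠ ≈ 64.54°
|L| = 0.125 · 1 / (2.3259) ≈ 0.053743
Gain = 20 log₁₀(0.053743) ≈ -25.39 dB
∠L = (0°) − (64.54°) = -64.54°

ω = 41: -21.2 dB, -45.7°; ω = 84: -25.4 dB, -64.5°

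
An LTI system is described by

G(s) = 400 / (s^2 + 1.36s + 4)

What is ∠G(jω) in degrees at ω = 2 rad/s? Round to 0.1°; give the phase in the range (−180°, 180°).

-90.0°

At s = jω = j2:
quadratic: (j2)² + 1.36·j2 + 4 = 0 + j2.72 → |·| ≈ 2.72, ∠ ≈ 90.00°
∠G = 0.00° − 90.00° = -90.00°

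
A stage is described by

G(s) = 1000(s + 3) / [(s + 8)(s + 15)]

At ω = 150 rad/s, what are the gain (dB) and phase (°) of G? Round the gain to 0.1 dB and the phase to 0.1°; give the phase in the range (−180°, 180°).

16.4 dB, -82.4°

At s = jω = j150:
zero (s+3): 3 + j150 → |·| = √(3²+150²) = √22509 ≈ 150.03, ∠ = arctan(150/3) ≈ 88.85°
pole (s+8): 8 + j150 → |·| = √(8²+150²) = √22564 ≈ 150.21, ∠ = arctan(150/8) ≈ 86.95°
pole (s+15): 15 + j150 → |·| = √(15²+150²) = √22725 ≈ 150.75, ∠ = arctan(150/15) ≈ 84.29°
|G| = 1000 · 150.03 / 22644 ≈ 6.6256
Gain = 20 log₁₀(6.6256) ≈ 16.42 dB
∠G = 88.85° − 171.24° = -82.39°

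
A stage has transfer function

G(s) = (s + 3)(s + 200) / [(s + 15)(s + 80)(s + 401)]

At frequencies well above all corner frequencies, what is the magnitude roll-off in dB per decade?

Each pole contributes −20 dB/decade at high frequency; each zero contributes +20 dB/decade.
Net: 2 zero(s) − 3 pole(s) → -20 dB/decade.

-20 dB/decade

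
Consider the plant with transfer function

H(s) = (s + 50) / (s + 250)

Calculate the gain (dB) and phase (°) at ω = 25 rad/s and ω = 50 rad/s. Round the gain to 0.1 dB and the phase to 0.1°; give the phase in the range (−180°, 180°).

At s = jω = j25:
zero (s+50): 50 + j25 → |·| = √(50²+25²) = √3125 ≈ 55.902, ∠ = arctan(25/50) ≈ 26.57°
pole (s+250): 250 + j25 → |·| = √(250²+25²) = √63125 ≈ 251.25, ∠ = arctan(25/250) ≈ 5.71°
|H| = 1 · 55.902 / 251.25 ≈ 0.2225
Gain = 20 log₁₀(0.2225) ≈ -13.05 dB
∠H = 26.57° − 5.71° = 20.86°

At s = jω = j50:
zero (s+50): 50 + j50 → |·| = √(50²+50²) = √5000 ≈ 70.711, ∠ = arctan(50/50) ≈ 45.00°
pole (s+250): 250 + j50 → |·| = √(250²+50²) = √65000 ≈ 254.95, ∠ = arctan(50/250) ≈ 11.31°
|H| = 1 · 70.711 / 254.95 ≈ 0.27735
Gain = 20 log₁₀(0.27735) ≈ -11.14 dB
∠H = 45.00° − 11.31° = 33.69°

ω = 25: -13.1 dB, 20.9°; ω = 50: -11.1 dB, 33.7°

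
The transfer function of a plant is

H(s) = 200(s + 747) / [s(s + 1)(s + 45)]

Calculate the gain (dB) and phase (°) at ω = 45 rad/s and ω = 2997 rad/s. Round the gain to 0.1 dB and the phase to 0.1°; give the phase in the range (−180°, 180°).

ω = 45: 1.3 dB, 139.7°; ω = 2997: -92.8 dB, 166.9°

At s = jω = j45:
zero (s+747): 747 + j45 → |·| = √(747²+45²) = √560034 ≈ 748.35, ∠ = arctan(45/747) ≈ 3.45°
pole (s+1): 1 + j45 → |·| = √(1²+45²) = √2026 ≈ 45.011, ∠ = arctan(45/1) ≈ 88.73°
pole (s+45): 45 + j45 → |·| = √(45²+45²) = √4050 ≈ 63.64, ∠ = arctan(45/45) ≈ 45.00°
pole at origin: |s| = 45, ∠ = 90.00° (in denominator)
|H| = 200 · 748.35 / 1.289e+05 ≈ 1.1611
Gain = 20 log₁₀(1.1611) ≈ 1.30 dB
∠H = 3.45° − 223.73° = -220.28° ≡ 139.72° (principal value)

At s = jω = j2997:
zero (s+747): 747 + j2997 → |·| = √(747²+2997²) = √9540018 ≈ 3088.7, ∠ = arctan(2997/747) ≈ 76.00°
pole (s+1): 1 + j2997 → |·| = √(1²+2997²) = √8982010 ≈ 2997, ∠ = arctan(2997/1) ≈ 89.98°
pole (s+45): 45 + j2997 → |·| = √(45²+2997²) = √8984034 ≈ 2997.3, ∠ = arctan(2997/45) ≈ 89.14°
pole at origin: |s| = 2997, ∠ = 90.00° (in denominator)
|H| = 200 · 3088.7 / 2.6922e+10 ≈ 2.2946e-05
Gain = 20 log₁₀(2.2946e-05) ≈ -92.79 dB
∠H = 76.00° − 269.12° = -193.12° ≡ 166.88° (principal value)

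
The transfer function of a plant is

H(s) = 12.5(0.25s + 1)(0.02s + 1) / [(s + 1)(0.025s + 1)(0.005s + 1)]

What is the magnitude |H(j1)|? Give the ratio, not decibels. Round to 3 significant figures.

At ω = 1 rad/s:
zero (1 + j1·0.25) = 1 + j0.25 → |·| ≈ 1.0308, ∠ ≈ 14.04°
zero (1 + j1·0.02) = 1 + j0.02 → |·| ≈ 1.0002, ∠ ≈ 1.15°
pole (1 + j1·1) = 1 + j1 → |·| ≈ 1.4142, ∠ ≈ 45.00°
pole (1 + j1·0.025) = 1 + j0.025 → |·| ≈ 1.0003, ∠ ≈ 1.43°
pole (1 + j1·0.005) = 1 + j0.005 → |·| ≈ 1, ∠ ≈ 0.29°
|H| = 12.5 · 1.0308 · 1.0002 / (1.4142 · 1.0003 · 1) ≈ 9.1102

9.11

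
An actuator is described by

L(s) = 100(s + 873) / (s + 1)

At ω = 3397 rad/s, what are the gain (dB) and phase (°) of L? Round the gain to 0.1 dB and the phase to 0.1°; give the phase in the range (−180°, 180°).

At s = jω = j3397:
zero (s+873): 873 + j3397 → |·| = √(873²+3397²) = √12301738 ≈ 3507.4, ∠ = arctan(3397/873) ≈ 75.59°
pole (s+1): 1 + j3397 → |·| = √(1²+3397²) = √11539610 ≈ 3397, ∠ = arctan(3397/1) ≈ 89.98°
|L| = 100 · 3507.4 / 3397 ≈ 103.25
Gain = 20 log₁₀(103.25) ≈ 40.28 dB
∠L = 75.59° − 89.98° = -14.39°

40.3 dB, -14.4°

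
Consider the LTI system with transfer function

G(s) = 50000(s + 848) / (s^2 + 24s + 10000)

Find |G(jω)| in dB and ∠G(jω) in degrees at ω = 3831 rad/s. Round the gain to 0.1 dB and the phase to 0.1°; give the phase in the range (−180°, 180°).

At s = jω = j3831:
zero (s+848): 848 + j3831 → |·| = √(848²+3831²) = √15395665 ≈ 3923.7, ∠ = arctan(3831/848) ≈ 77.52°
quadratic: (j3831)² + 24·j3831 + 10000 = -14666561 + j91944 → |·| ≈ 1.4667e+07, ∠ ≈ 179.64°
|G| = 50000 · 3923.7 / 1.4667e+07 ≈ 13.376
Gain = 20 log₁₀(13.376) ≈ 22.53 dB
∠G = 77.52° − 179.64° = -102.12°

22.5 dB, -102.1°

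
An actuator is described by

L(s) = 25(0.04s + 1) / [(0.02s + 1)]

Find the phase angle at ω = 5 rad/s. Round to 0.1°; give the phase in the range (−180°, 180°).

At ω = 5 rad/s:
zero (1 + j5·0.04) = 1 + j0.2 → |·| ≈ 1.0198, ∠ ≈ 11.31°
pole (1 + j5·0.02) = 1 + j0.1 → |·| ≈ 1.005, ∠ ≈ 5.71°
∠L = (11.31°) − (5.71°) = 5.60°

5.6°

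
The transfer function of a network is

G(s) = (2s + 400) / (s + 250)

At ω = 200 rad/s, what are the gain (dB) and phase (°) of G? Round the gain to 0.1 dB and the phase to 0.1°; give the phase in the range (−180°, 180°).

Substitute s = j200:
Numerator: 2(j200) + 400 = 400 + j400
Denominator: (j200) + 250 = 250 + j200
|N| = √(400² + 400²) ≈ 565.69, ∠N ≈ 45.00°
|D| = √(250² + 200²) ≈ 320.16, ∠D ≈ 38.66°
|G| = 565.69 / 320.16 ≈ 1.7669
Gain = 20 log₁₀(1.7669) ≈ 4.94 dB
∠G = 45.00° − 38.66° = 6.34°

4.9 dB, 6.3°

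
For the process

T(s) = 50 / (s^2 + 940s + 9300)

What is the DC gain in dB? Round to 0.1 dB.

-45.4 dB

T(0) = 50 / 9300 ≈ 0.0053763
20 log₁₀(0.0053763) ≈ -45.39 dB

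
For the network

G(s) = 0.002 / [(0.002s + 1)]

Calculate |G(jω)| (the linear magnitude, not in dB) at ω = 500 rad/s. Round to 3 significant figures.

At ω = 500 rad/s:
pole (1 + j500·0.002) = 1 + j1 → |·| ≈ 1.4142, ∠ ≈ 45.00°
|G| = 0.002 · 1 / (1.4142) ≈ 0.0014142

0.00141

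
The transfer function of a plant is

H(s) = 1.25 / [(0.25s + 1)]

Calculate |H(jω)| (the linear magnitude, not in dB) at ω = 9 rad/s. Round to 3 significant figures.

At ω = 9 rad/s:
pole (1 + j9·0.25) = 1 + j2.25 → |·| ≈ 2.4622, ∠ ≈ 66.04°
|H| = 1.25 · 1 / (2.4622) ≈ 0.50768

0.508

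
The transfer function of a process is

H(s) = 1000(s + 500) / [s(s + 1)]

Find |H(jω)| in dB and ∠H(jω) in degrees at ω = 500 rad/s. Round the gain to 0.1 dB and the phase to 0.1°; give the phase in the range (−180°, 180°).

9.0 dB, -134.9°

At s = jω = j500:
zero (s+500): 500 + j500 → |·| = √(500²+500²) = √500000 ≈ 707.11, ∠ = arctan(500/500) ≈ 45.00°
pole (s+1): 1 + j500 → |·| = √(1²+500²) = √250001 ≈ 500, ∠ = arctan(500/1) ≈ 89.89°
pole at origin: |s| = 500, ∠ = 90.00° (in denominator)
|H| = 1000 · 707.11 / 2.5e+05 ≈ 2.8284
Gain = 20 log₁₀(2.8284) ≈ 9.03 dB
∠H = 45.00° − 179.89° = -134.89°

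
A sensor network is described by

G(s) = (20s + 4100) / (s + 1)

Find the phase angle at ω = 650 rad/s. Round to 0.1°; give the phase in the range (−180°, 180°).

Substitute s = j650:
Numerator: 20(j650) + 4100 = 4100 + j13000
Denominator: (j650) + 1 = 1 + j650
|N| = √(4100² + 13000²) ≈ 13631, ∠N ≈ 72.50°
|D| = √(1² + 650²) ≈ 650, ∠D ≈ 89.91°
∠G = 72.50° − 89.91° = -17.41°

-17.4°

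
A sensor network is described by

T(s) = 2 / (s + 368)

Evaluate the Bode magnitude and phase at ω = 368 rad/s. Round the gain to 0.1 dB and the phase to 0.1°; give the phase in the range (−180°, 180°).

-48.3 dB, -45.0°

Substitute s = j368:
Numerator: 2 = 2 + j0
Denominator: (j368) + 368 = 368 + j368
|N| = √(2² + 0²) ≈ 2, ∠N ≈ 0.00°
|D| = √(368² + 368²) ≈ 520.43, ∠D ≈ 45.00°
|T| = 2 / 520.43 ≈ 0.003843
Gain = 20 log₁₀(0.003843) ≈ -48.31 dB
∠T = 0.00° − 45.00° = -45.00°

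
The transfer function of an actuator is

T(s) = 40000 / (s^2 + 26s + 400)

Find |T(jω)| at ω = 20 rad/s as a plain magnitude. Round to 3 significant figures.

76.9

At s = jω = j20:
quadratic: (j20)² + 26·j20 + 400 = 0 + j520 → |·| ≈ 520, ∠ ≈ 90.00°
|T| = 40000 / 520 ≈ 76.923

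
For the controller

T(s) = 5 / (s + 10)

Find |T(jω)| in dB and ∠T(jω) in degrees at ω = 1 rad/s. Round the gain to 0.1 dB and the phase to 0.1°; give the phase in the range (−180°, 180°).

-6.1 dB, -5.7°

Substitute s = j1:
Numerator: 5 = 5 + j0
Denominator: (j1) + 10 = 10 + j1
|N| = √(5² + 0²) ≈ 5, ∠N ≈ 0.00°
|D| = √(10² + 1²) ≈ 10.05, ∠D ≈ 5.71°
|T| = 5 / 10.05 ≈ 0.49751
Gain = 20 log₁₀(0.49751) ≈ -6.06 dB
∠T = 0.00° − 5.71° = -5.71°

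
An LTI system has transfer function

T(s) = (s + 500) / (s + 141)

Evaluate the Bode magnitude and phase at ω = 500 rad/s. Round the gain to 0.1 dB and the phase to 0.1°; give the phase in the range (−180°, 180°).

Substitute s = j500:
Numerator: (j500) + 500 = 500 + j500
Denominator: (j500) + 141 = 141 + j500
|N| = √(500² + 500²) ≈ 707.11, ∠N ≈ 45.00°
|D| = √(141² + 500²) ≈ 519.5, ∠D ≈ 74.25°
|T| = 707.11 / 519.5 ≈ 1.3611
Gain = 20 log₁₀(1.3611) ≈ 2.68 dB
∠T = 45.00° − 74.25° = -29.25°

2.7 dB, -29.3°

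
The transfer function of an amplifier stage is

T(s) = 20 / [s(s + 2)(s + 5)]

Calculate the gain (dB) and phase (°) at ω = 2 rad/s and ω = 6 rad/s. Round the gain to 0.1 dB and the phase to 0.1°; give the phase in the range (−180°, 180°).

At s = jω = j2:
pole (s+2): 2 + j2 → |·| = √(2²+2²) = √8 ≈ 2.8284, ∠ = arctan(2/2) ≈ 45.00°
pole (s+5): 5 + j2 → |·| = √(5²+2²) = √29 ≈ 5.3852, ∠ = arctan(2/5) ≈ 21.80°
pole at origin: |s| = 2, ∠ = 90.00° (in denominator)
|T| = 20 / 30.463 ≈ 0.65653
Gain = 20 log₁₀(0.65653) ≈ -3.65 dB
∠T = 0.00° − 156.80° = -156.80°

At s = jω = j6:
pole (s+2): 2 + j6 → |·| = √(2²+6²) = √40 ≈ 6.3246, ∠ = arctan(6/2) ≈ 71.57°
pole (s+5): 5 + j6 → |·| = √(5²+6²) = √61 ≈ 7.8102, ∠ = arctan(6/5) ≈ 50.19°
pole at origin: |s| = 6, ∠ = 90.00° (in denominator)
|T| = 20 / 296.38 ≈ 0.067481
Gain = 20 log₁₀(0.067481) ≈ -23.42 dB
∠T = 0.00° − 211.76° = -211.76° ≡ 148.24° (principal value)

ω = 2: -3.7 dB, -156.8°; ω = 6: -23.4 dB, 148.2°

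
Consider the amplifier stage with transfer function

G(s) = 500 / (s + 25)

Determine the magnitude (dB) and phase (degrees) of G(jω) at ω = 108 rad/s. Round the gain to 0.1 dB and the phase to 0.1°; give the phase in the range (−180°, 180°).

13.1 dB, -77.0°

Substitute s = j108:
Numerator: 500 = 500 + j0
Denominator: (j108) + 25 = 25 + j108
|N| = √(500² + 0²) ≈ 500, ∠N ≈ 0.00°
|D| = √(25² + 108²) ≈ 110.86, ∠D ≈ 76.97°
|G| = 500 / 110.86 ≈ 4.5102
Gain = 20 log₁₀(4.5102) ≈ 13.08 dB
∠G = 0.00° − 76.97° = -76.97°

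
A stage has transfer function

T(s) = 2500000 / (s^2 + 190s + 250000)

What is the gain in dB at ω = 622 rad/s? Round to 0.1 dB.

22.8 dB

At s = jω = j622:
quadratic: (j622)² + 190·j622 + 250000 = -136884 + j118180 → |·| ≈ 1.8084e+05, ∠ ≈ 139.19°
|T| = 2500000 / 1.8084e+05 ≈ 13.824
Gain = 20 log₁₀(13.824) ≈ 22.81 dB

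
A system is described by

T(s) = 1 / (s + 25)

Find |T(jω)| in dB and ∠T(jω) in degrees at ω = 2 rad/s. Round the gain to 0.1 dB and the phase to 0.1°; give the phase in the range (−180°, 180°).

-28.0 dB, -4.6°

Substitute s = j2:
Numerator: 1 = 1 + j0
Denominator: (j2) + 25 = 25 + j2
|N| = √(1² + 0²) ≈ 1, ∠N ≈ 0.00°
|D| = √(25² + 2²) ≈ 25.08, ∠D ≈ 4.57°
|T| = 1 / 25.08 ≈ 0.039872
Gain = 20 log₁₀(0.039872) ≈ -27.99 dB
∠T = 0.00° − 4.57° = -4.57°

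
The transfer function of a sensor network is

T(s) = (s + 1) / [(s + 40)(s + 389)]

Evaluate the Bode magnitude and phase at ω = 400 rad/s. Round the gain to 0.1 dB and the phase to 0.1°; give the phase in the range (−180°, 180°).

At s = jω = j400:
zero (s+1): 1 + j400 → |·| = √(1²+400²) = √160001 ≈ 400, ∠ = arctan(400/1) ≈ 89.86°
pole (s+40): 40 + j400 → |·| = √(40²+400²) = √161600 ≈ 402, ∠ = arctan(400/40) ≈ 84.29°
pole (s+389): 389 + j400 → |·| = √(389²+400²) = √311321 ≈ 557.96, ∠ = arctan(400/389) ≈ 45.80°
|T| = 1 · 400 / 2.243e+05 ≈ 0.0017833
Gain = 20 log₁₀(0.0017833) ≈ -54.98 dB
∠T = 89.86° − 130.09° = -40.23°

-55.0 dB, -40.2°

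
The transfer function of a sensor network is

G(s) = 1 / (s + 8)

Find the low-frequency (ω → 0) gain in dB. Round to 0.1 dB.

G(0) = 1 / (8) = 0.125
20 log₁₀(0.125) ≈ -18.06 dB

-18.1 dB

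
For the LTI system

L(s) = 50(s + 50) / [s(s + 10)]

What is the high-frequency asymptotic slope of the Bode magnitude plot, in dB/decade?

-20 dB/decade

Each pole contributes −20 dB/decade at high frequency; each zero contributes +20 dB/decade.
Net: 1 zero(s) − 2 pole(s) → -20 dB/decade.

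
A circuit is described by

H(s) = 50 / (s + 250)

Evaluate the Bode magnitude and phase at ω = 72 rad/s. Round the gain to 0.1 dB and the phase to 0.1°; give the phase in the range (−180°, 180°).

-14.3 dB, -16.1°

At s = jω = j72:
pole (s+250): 250 + j72 → |·| = √(250²+72²) = √67684 ≈ 260.16, ∠ = arctan(72/250) ≈ 16.07°
|H| = 50 / 260.16 ≈ 0.19219
Gain = 20 log₁₀(0.19219) ≈ -14.33 dB
∠H = 0.00° − 16.07° = -16.07°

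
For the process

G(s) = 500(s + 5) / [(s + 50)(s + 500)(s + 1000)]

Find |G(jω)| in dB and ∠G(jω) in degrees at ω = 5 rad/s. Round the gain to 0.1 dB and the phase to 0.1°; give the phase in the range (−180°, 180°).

-77.0 dB, 38.4°

At s = jω = j5:
zero (s+5): 5 + j5 → |·| = √(5²+5²) = √50 ≈ 7.0711, ∠ = arctan(5/5) ≈ 45.00°
pole (s+50): 50 + j5 → |·| = √(50²+5²) = √2525 ≈ 50.249, ∠ = arctan(5/50) ≈ 5.71°
pole (s+500): 500 + j5 → |·| = √(500²+5²) = √250025 ≈ 500.02, ∠ = arctan(5/500) ≈ 0.57°
pole (s+1000): 1000 + j5 → |·| = √(1000²+5²) = √1000025 ≈ 1000, ∠ = arctan(5/1000) ≈ 0.29°
|G| = 500 · 7.0711 / 2.5126e+07 ≈ 0.00014071
Gain = 20 log₁₀(0.00014071) ≈ -77.03 dB
∠G = 45.00° − 6.57° = 38.43°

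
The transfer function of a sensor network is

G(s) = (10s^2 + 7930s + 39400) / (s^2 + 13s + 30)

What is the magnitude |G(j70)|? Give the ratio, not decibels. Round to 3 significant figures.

Substitute s = j70:
Numerator: 10(j70)^2 + 7930(j70) + 39400 = -9600 + j555100
Denominator: (j70)^2 + 13(j70) + 30 = -4870 + j910
|N| = √(9600² + 555100²) ≈ 5.5518e+05, ∠N ≈ 90.99°
|D| = √(4870² + 910²) ≈ 4954.3, ∠D ≈ 169.42°
|G| = 5.5518e+05 / 4954.3 ≈ 112.06

112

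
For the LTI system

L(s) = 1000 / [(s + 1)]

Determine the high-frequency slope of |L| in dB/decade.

-20 dB/decade

Each pole contributes −20 dB/decade at high frequency; each zero contributes +20 dB/decade.
Net: 0 zero(s) − 1 pole(s) → -20 dB/decade.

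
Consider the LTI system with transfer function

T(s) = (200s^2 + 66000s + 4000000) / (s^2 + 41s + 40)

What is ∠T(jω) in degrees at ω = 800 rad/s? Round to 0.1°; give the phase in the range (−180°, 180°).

Substitute s = j800:
Numerator: 200(j800)^2 + 66000(j800) + 4000000 = -124000000 + j52800000
Denominator: (j800)^2 + 41(j800) + 40 = -639960 + j32800
|N| = √(124000000² + 52800000²) ≈ 1.3477e+08, ∠N ≈ 156.94°
|D| = √(639960² + 32800²) ≈ 6.408e+05, ∠D ≈ 177.07°
∠T = 156.94° − 177.07° = -20.13°

-20.1°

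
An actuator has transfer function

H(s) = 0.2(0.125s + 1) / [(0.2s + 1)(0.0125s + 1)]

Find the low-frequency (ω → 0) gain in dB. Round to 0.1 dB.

-14.0 dB

H(0) = 0.2 · 1 / 1 = 0.2
20 log₁₀(0.2) ≈ -13.98 dB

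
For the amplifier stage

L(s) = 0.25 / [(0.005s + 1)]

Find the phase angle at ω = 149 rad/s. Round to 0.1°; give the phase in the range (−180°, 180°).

At ω = 149 rad/s:
pole (1 + j149·0.005) = 1 + j0.745 → |·| ≈ 1.247, ∠ ≈ 36.69°
∠L = (0°) − (36.69°) = -36.69°

-36.7°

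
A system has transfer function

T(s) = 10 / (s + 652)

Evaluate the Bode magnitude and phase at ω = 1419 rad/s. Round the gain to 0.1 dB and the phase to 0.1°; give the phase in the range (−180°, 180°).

At s = jω = j1419:
pole (s+652): 652 + j1419 → |·| = √(652²+1419²) = √2438665 ≈ 1561.6, ∠ = arctan(1419/652) ≈ 65.32°
|T| = 10 / 1561.6 ≈ 0.0064037
Gain = 20 log₁₀(0.0064037) ≈ -43.87 dB
∠T = 0.00° − 65.32° = -65.32°

-43.9 dB, -65.3°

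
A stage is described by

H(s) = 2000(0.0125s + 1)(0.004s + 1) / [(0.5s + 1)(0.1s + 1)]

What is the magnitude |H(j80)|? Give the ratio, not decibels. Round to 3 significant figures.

9.21

At ω = 80 rad/s:
zero (1 + j80·0.0125) = 1 + j1 → |·| ≈ 1.4142, ∠ ≈ 45.00°
zero (1 + j80·0.004) = 1 + j0.32 → |·| ≈ 1.05, ∠ ≈ 17.74°
pole (1 + j80·0.5) = 1 + j40 → |·| ≈ 40.012, ∠ ≈ 88.57°
pole (1 + j80·0.1) = 1 + j8 → |·| ≈ 8.0623, ∠ ≈ 82.87°
|H| = 2000 · 1.4142 · 1.05 / (40.012 · 8.0623) ≈ 9.2062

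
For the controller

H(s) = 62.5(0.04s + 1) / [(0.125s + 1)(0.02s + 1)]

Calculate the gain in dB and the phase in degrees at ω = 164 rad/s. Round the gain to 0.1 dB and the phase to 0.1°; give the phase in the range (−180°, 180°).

At ω = 164 rad/s:
zero (1 + j164·0.04) = 1 + j6.56 → |·| ≈ 6.6358, ∠ ≈ 81.33°
pole (1 + j164·0.125) = 1 + j20.5 → |·| ≈ 20.524, ∠ ≈ 87.21°
pole (1 + j164·0.02) = 1 + j3.28 → |·| ≈ 3.4291, ∠ ≈ 73.04°
|H| = 62.5 · 6.6358 / (20.524 · 3.4291) ≈ 5.8929
Gain = 20 log₁₀(5.8929) ≈ 15.41 dB
∠H = (81.33°) − (87.21° + 73.04°) = -78.92°

15.4 dB, -78.9°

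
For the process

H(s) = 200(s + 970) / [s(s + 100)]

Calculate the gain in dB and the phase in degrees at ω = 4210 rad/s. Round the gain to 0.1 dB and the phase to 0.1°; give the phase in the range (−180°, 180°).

At s = jω = j4210:
zero (s+970): 970 + j4210 → |·| = √(970²+4210²) = √18665000 ≈ 4320.3, ∠ = arctan(4210/970) ≈ 77.03°
pole (s+100): 100 + j4210 → |·| = √(100²+4210²) = √17734100 ≈ 4211.2, ∠ = arctan(4210/100) ≈ 88.64°
pole at origin: |s| = 4210, ∠ = 90.00° (in denominator)
|H| = 200 · 4320.3 / 1.7729e+07 ≈ 0.048737
Gain = 20 log₁₀(0.048737) ≈ -26.24 dB
∠H = 77.03° − 178.64° = -101.61°

-26.2 dB, -101.6°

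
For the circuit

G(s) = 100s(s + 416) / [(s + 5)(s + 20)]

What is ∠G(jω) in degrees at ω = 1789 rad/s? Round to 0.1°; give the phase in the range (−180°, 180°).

At s = jω = j1789:
zero (s+416): 416 + j1789 → |·| = √(416²+1789²) = √3373577 ≈ 1836.7, ∠ = arctan(1789/416) ≈ 76.91°
zero at origin: s = j1789 → |·| = 1789, ∠ = 90.00°
pole (s+5): 5 + j1789 → |·| = √(5²+1789²) = √3200546 ≈ 1789, ∠ = arctan(1789/5) ≈ 89.84°
pole (s+20): 20 + j1789 → |·| = √(20²+1789²) = √3200921 ≈ 1789.1, ∠ = arctan(1789/20) ≈ 89.36°
∠G = 166.91° − 179.20° = -12.29°

-12.3°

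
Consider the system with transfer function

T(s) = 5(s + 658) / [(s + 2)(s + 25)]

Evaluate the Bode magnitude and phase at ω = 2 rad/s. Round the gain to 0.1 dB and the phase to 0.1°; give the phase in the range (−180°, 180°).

33.3 dB, -49.4°

At s = jω = j2:
zero (s+658): 658 + j2 → |·| = √(658²+2²) = √432968 ≈ 658, ∠ = arctan(2/658) ≈ 0.17°
pole (s+2): 2 + j2 → |·| = √(2²+2²) = √8 ≈ 2.8284, ∠ = arctan(2/2) ≈ 45.00°
pole (s+25): 25 + j2 → |·| = √(25²+2²) = √629 ≈ 25.08, ∠ = arctan(2/25) ≈ 4.57°
|T| = 5 · 658 / 70.936 ≈ 46.38
Gain = 20 log₁₀(46.38) ≈ 33.33 dB
∠T = 0.17° − 49.57° = -49.40°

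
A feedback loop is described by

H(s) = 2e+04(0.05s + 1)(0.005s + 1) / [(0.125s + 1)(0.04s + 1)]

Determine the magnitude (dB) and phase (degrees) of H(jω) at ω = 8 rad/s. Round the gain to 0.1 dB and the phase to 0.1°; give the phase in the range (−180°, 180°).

At ω = 8 rad/s:
zero (1 + j8·0.05) = 1 + j0.4 → |·| ≈ 1.077, ∠ ≈ 21.80°
zero (1 + j8·0.005) = 1 + j0.04 → |·| ≈ 1.0008, ∠ ≈ 2.29°
pole (1 + j8·0.125) = 1 + j1 → |·| ≈ 1.4142, ∠ ≈ 45.00°
pole (1 + j8·0.04) = 1 + j0.32 → |·| ≈ 1.05, ∠ ≈ 17.74°
|H| = 2e+04 · 1.077 · 1.0008 / (1.4142 · 1.05) ≈ 14518
Gain = 20 log₁₀(14518) ≈ 83.24 dB
∠H = (21.80° + 2.29°) − (45.00° + 17.74°) = -38.65°

83.2 dB, -38.7°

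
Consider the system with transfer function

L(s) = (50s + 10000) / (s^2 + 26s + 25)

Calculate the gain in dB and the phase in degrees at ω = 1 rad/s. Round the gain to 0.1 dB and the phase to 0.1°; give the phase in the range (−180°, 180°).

Substitute s = j1:
Numerator: 50(j1) + 10000 = 10000 + j50
Denominator: (j1)^2 + 26(j1) + 25 = 24 + j26
|N| = √(10000² + 50²) ≈ 10000, ∠N ≈ 0.29°
|D| = √(24² + 26²) ≈ 35.384, ∠D ≈ 47.29°
|L| = 10000 / 35.384 ≈ 282.61
Gain = 20 log₁₀(282.61) ≈ 49.02 dB
∠L = 0.29° − 47.29° = -47.00°

49.0 dB, -47.0°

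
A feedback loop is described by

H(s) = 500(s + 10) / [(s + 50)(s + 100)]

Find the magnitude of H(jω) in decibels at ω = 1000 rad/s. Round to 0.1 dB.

-6.1 dB

At s = jω = j1000:
zero (s+10): 10 + j1000 → |·| = √(10²+1000²) = √1000100 ≈ 1000, ∠ = arctan(1000/10) ≈ 89.43°
pole (s+50): 50 + j1000 → |·| = √(50²+1000²) = √1002500 ≈ 1001.2, ∠ = arctan(1000/50) ≈ 87.14°
pole (s+100): 100 + j1000 → |·| = √(100²+1000²) = √1010000 ≈ 1005, ∠ = arctan(1000/100) ≈ 84.29°
|H| = 500 · 1000 / 1.0062e+06 ≈ 0.49692
Gain = 20 log₁₀(0.49692) ≈ -6.07 dB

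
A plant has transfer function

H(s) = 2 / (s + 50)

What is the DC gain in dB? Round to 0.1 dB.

-28.0 dB

H(0) = 2 / (50) = 0.04
20 log₁₀(0.04) ≈ -27.96 dB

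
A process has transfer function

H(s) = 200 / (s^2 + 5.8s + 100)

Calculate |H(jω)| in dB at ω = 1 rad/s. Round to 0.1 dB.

At s = jω = j1:
quadratic: (j1)² + 5.8·j1 + 100 = 99 + j5.8 → |·| ≈ 99.17, ∠ ≈ 3.35°
|H| = 200 / 99.17 ≈ 2.0167
Gain = 20 log₁₀(2.0167) ≈ 6.09 dB

6.1 dB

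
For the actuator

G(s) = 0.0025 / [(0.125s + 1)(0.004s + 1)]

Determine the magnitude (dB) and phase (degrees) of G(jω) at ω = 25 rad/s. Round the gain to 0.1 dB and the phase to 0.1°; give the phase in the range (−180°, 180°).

At ω = 25 rad/s:
pole (1 + j25·0.125) = 1 + j3.125 → |·| ≈ 3.2811, ∠ ≈ 72.26°
pole (1 + j25·0.004) = 1 + j0.1 → |·| ≈ 1.005, ∠ ≈ 5.71°
|G| = 0.0025 · 1 / (3.2811 · 1.005) ≈ 0.00075815
Gain = 20 log₁₀(0.00075815) ≈ -62.40 dB
∠G = (0°) − (72.26° + 5.71°) = -77.97°

-62.4 dB, -78.0°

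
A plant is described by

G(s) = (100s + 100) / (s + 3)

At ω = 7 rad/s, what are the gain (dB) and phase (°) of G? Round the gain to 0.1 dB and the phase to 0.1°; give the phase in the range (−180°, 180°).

Substitute s = j7:
Numerator: 100(j7) + 100 = 100 + j700
Denominator: (j7) + 3 = 3 + j7
|N| = √(100² + 700²) ≈ 707.11, ∠N ≈ 81.87°
|D| = √(3² + 7²) ≈ 7.6158, ∠D ≈ 66.80°
|G| = 707.11 / 7.6158 ≈ 92.848
Gain = 20 log₁₀(92.848) ≈ 39.36 dB
∠G = 81.87° − 66.80° = 15.07°

39.4 dB, 15.1°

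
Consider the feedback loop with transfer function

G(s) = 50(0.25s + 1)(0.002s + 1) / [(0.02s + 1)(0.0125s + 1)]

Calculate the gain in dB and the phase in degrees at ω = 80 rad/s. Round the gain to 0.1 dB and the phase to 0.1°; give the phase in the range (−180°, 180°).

At ω = 80 rad/s:
zero (1 + j80·0.25) = 1 + j20 → |·| ≈ 20.025, ∠ ≈ 87.14°
zero (1 + j80·0.002) = 1 + j0.16 → |·| ≈ 1.0127, ∠ ≈ 9.09°
pole (1 + j80·0.02) = 1 + j1.6 → |·| ≈ 1.8868, ∠ ≈ 57.99°
pole (1 + j80·0.0125) = 1 + j1 → |·| ≈ 1.4142, ∠ ≈ 45.00°
|G| = 50 · 20.025 · 1.0127 / (1.8868 · 1.4142) ≈ 380
Gain = 20 log₁₀(380) ≈ 51.60 dB
∠G = (87.14° + 9.09°) − (57.99° + 45.00°) = -6.76°

51.6 dB, -6.8°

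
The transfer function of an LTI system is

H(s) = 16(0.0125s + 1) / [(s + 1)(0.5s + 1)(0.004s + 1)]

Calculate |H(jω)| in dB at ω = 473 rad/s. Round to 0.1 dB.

-67.9 dB

At ω = 473 rad/s:
zero (1 + j473·0.0125) = 1 + j5.9125 → |·| ≈ 5.9965, ∠ ≈ 80.40°
pole (1 + j473·1) = 1 + j473 → |·| ≈ 473, ∠ ≈ 89.88°
pole (1 + j473·0.5) = 1 + j236.5 → |·| ≈ 236.5, ∠ ≈ 89.76°
pole (1 + j473·0.004) = 1 + j1.892 → |·| ≈ 2.14, ∠ ≈ 62.14°
|H| = 16 · 5.9965 / (473 · 236.5 · 2.14) ≈ 0.00040079
Gain = 20 log₁₀(0.00040079) ≈ -67.94 dB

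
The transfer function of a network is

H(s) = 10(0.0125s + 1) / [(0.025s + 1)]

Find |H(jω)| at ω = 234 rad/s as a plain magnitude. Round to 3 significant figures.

5.21

At ω = 234 rad/s:
zero (1 + j234·0.0125) = 1 + j2.925 → |·| ≈ 3.0912, ∠ ≈ 71.13°
pole (1 + j234·0.025) = 1 + j5.85 → |·| ≈ 5.9349, ∠ ≈ 80.30°
|H| = 10 · 3.0912 / (5.9349) ≈ 5.2085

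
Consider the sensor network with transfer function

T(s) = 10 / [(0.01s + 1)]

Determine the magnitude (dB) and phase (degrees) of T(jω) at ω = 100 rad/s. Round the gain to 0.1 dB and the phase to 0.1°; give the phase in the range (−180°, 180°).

At ω = 100 rad/s:
pole (1 + j100·0.01) = 1 + j1 → |·| ≈ 1.4142, ∠ ≈ 45.00°
|T| = 10 · 1 / (1.4142) ≈ 7.0711
Gain = 20 log₁₀(7.0711) ≈ 16.99 dB
∠T = (0°) − (45.00°) = -45.00°

17.0 dB, -45.0°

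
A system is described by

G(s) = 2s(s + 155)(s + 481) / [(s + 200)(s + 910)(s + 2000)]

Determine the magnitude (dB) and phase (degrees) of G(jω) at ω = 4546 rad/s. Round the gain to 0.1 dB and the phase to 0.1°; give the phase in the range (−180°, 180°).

At s = jω = j4546:
zero (s+155): 155 + j4546 → |·| = √(155²+4546²) = √20690141 ≈ 4548.6, ∠ = arctan(4546/155) ≈ 88.05°
zero (s+481): 481 + j4546 → |·| = √(481²+4546²) = √20897477 ≈ 4571.4, ∠ = arctan(4546/481) ≈ 83.96°
zero at origin: s = j4546 → |·| = 4546, ∠ = 90.00°
pole (s+200): 200 + j4546 → |·| = √(200²+4546²) = √20706116 ≈ 4550.4, ∠ = arctan(4546/200) ≈ 87.48°
pole (s+910): 910 + j4546 → |·| = √(910²+4546²) = √21494216 ≈ 4636.2, ∠ = arctan(4546/910) ≈ 78.68°
pole (s+2000): 2000 + j4546 → |·| = √(2000²+4546²) = √24666116 ≈ 4966.5, ∠ = arctan(4546/2000) ≈ 66.25°
|G| = 2 · 9.4527e+10 / 1.0478e+11 ≈ 1.8043
Gain = 20 log₁₀(1.8043) ≈ 5.13 dB
∠G = 262.01° − 232.41° = 29.60°

5.1 dB, 29.6°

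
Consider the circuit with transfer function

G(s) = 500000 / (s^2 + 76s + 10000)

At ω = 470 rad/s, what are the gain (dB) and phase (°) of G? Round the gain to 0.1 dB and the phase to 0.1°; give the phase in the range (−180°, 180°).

At s = jω = j470:
quadratic: (j470)² + 76·j470 + 10000 = -210900 + j35720 → |·| ≈ 2.139e+05, ∠ ≈ 170.39°
|G| = 500000 / 2.139e+05 ≈ 2.3375
Gain = 20 log₁₀(2.3375) ≈ 7.38 dB
∠G = 0.00° − 170.39° = -170.39°

7.4 dB, -170.4°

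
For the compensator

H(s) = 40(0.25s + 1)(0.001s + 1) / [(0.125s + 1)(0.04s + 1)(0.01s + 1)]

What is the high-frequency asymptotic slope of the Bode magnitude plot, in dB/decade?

-20 dB/decade

Each pole contributes −20 dB/decade at high frequency; each zero contributes +20 dB/decade.
Net: 2 zero(s) − 3 pole(s) → -20 dB/decade.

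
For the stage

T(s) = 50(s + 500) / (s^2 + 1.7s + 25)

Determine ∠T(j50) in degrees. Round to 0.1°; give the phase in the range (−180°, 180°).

-172.3°

At s = jω = j50:
zero (s+500): 500 + j50 → |·| = √(500²+50²) = √252500 ≈ 502.49, ∠ = arctan(50/500) ≈ 5.71°
quadratic: (j50)² + 1.7·j50 + 25 = -2475 + j85 → |·| ≈ 2476.5, ∠ ≈ 178.03°
∠T = 5.71° − 178.03° = -172.32°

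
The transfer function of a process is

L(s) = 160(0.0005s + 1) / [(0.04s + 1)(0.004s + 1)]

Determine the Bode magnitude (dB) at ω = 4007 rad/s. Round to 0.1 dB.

-17.1 dB

At ω = 4007 rad/s:
zero (1 + j4007·0.0005) = 1 + j2.0035 → |·| ≈ 2.2392, ∠ ≈ 63.47°
pole (1 + j4007·0.04) = 1 + j160.28 → |·| ≈ 160.28, ∠ ≈ 89.64°
pole (1 + j4007·0.004) = 1 + j16.028 → |·| ≈ 16.059, ∠ ≈ 86.43°
|L| = 160 · 2.2392 / (160.28 · 16.059) ≈ 0.13919
Gain = 20 log₁₀(0.13919) ≈ -17.13 dB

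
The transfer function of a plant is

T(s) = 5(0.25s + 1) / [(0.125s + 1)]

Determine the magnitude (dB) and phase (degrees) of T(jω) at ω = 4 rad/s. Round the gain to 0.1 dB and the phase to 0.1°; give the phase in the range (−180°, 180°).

At ω = 4 rad/s:
zero (1 + j4·0.25) = 1 + j1 → |·| ≈ 1.4142, ∠ ≈ 45.00°
pole (1 + j4·0.125) = 1 + j0.5 → |·| ≈ 1.118, ∠ ≈ 26.57°
|T| = 5 · 1.4142 / (1.118) ≈ 6.3247
Gain = 20 log₁₀(6.3247) ≈ 16.02 dB
∠T = (45.00°) − (26.57°) = 18.43°

16.0 dB, 18.4°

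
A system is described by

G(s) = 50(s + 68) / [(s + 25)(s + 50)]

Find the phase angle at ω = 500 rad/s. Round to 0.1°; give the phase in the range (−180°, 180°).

-89.2°

At s = jω = j500:
zero (s+68): 68 + j500 → |·| = √(68²+500²) = √254624 ≈ 504.6, ∠ = arctan(500/68) ≈ 82.26°
pole (s+25): 25 + j500 → |·| = √(25²+500²) = √250625 ≈ 500.62, ∠ = arctan(500/25) ≈ 87.14°
pole (s+50): 50 + j500 → |·| = √(50²+500²) = √252500 ≈ 502.49, ∠ = arctan(500/50) ≈ 84.29°
∠G = 82.26° − 171.43° = -89.17°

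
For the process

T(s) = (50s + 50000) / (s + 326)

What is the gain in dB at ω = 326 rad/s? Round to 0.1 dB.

41.1 dB

Substitute s = j326:
Numerator: 50(j326) + 50000 = 50000 + j16300
Denominator: (j326) + 326 = 326 + j326
|N| = √(50000² + 16300²) ≈ 52590, ∠N ≈ 18.06°
|D| = √(326² + 326²) ≈ 461.03, ∠D ≈ 45.00°
|T| = 52590 / 461.03 ≈ 114.07
Gain = 20 log₁₀(114.07) ≈ 41.14 dB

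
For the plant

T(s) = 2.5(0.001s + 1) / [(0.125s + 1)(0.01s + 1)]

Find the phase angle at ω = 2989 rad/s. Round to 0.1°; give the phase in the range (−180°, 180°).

At ω = 2989 rad/s:
zero (1 + j2989·0.001) = 1 + j2.989 → |·| ≈ 3.1518, ∠ ≈ 71.50°
pole (1 + j2989·0.125) = 1 + j373.625 → |·| ≈ 373.63, ∠ ≈ 89.85°
pole (1 + j2989·0.01) = 1 + j29.89 → |·| ≈ 29.907, ∠ ≈ 88.08°
∠T = (71.50°) − (89.85° + 88.08°) = -106.43°

-106.4°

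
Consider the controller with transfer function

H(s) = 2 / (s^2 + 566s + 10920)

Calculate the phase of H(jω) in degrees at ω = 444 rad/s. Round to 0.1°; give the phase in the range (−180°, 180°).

-126.5°

Substitute s = j444:
Numerator: 2 = 2 + j0
Denominator: (j444)^2 + 566(j444) + 10920 = -186216 + j251304
|N| = √(2² + 0²) ≈ 2, ∠N ≈ 0.00°
|D| = √(186216² + 251304²) ≈ 3.1278e+05, ∠D ≈ 126.54°
∠H = 0.00° − 126.54° = -126.54°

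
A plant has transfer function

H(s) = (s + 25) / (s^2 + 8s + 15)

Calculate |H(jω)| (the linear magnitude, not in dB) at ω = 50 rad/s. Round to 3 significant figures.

Substitute s = j50:
Numerator: (j50) + 25 = 25 + j50
Denominator: (j50)^2 + 8(j50) + 15 = -2485 + j400
|N| = √(25² + 50²) ≈ 55.902, ∠N ≈ 63.43°
|D| = √(2485² + 400²) ≈ 2517, ∠D ≈ 170.86°
|H| = 55.902 / 2517 ≈ 0.02221

0.0222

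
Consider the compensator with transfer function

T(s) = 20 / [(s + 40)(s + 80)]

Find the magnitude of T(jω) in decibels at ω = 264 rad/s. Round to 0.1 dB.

At s = jω = j264:
pole (s+40): 40 + j264 → |·| = √(40²+264²) = √71296 ≈ 267.01, ∠ = arctan(264/40) ≈ 81.38°
pole (s+80): 80 + j264 → |·| = √(80²+264²) = √76096 ≈ 275.86, ∠ = arctan(264/80) ≈ 73.14°
|T| = 20 / 73657 ≈ 0.00027153
Gain = 20 log₁₀(0.00027153) ≈ -71.32 dB

-71.3 dB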